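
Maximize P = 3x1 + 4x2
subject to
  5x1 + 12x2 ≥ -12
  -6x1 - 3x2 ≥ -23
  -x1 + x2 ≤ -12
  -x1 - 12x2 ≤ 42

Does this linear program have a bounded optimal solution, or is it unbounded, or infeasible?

The boundaries 5x1 + 12x2 = -12 and -6x1 - 3x2 = -23 meet at (104/19, -187/57), but that point violates -x1 + x2 ≤ -12. Every candidate vertex is excluded by some other constraint, so the feasible region is empty.

infeasible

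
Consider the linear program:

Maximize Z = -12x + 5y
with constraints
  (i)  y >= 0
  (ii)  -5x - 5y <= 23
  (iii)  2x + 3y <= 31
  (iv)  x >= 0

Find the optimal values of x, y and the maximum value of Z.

x = 0, y = 31/3, maximum Z = 155/3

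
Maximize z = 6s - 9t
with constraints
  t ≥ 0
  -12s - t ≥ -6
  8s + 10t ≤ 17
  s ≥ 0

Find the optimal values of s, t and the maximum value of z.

s = 1/2, t = 0, maximum z = 3

Feasible corners and z = 6s - 9t:
  (1/2, 0) → z = 3
  (0, 0) → z = 0
  (43/112, 39/28) → z = -573/56
  (0, 17/10) → z = -153/10

The optimum lies where t = 0 and -12s - t = -6.
Solving simultaneously gives s = 1/2, t = 0.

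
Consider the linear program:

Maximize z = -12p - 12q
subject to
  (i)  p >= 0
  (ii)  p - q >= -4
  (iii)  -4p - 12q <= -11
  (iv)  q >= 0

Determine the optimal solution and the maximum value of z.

Feasible corners and z = -12p - 12q:
  (0, 4) → z = -48
  (0, 11/12) → z = -11
  (11/4, 0) → z = -33
The feasible region is unbounded (it extends along (1, 1), (1, 0)), but z strictly decreases along every unbounded feasible direction, so there is no improving ray and the maximum is attained at a vertex.

p = 0, q = 11/12, maximum z = -11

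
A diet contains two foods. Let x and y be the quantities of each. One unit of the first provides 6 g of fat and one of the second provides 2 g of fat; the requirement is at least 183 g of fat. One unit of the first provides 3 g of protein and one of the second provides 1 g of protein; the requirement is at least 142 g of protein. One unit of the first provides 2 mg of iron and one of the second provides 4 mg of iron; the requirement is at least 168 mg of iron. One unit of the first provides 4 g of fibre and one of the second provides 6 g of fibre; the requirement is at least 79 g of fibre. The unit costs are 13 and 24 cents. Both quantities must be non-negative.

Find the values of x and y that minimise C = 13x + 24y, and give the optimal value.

Vertices and C = 13x + 24y:
  (0, 142) → C = 3408
  (84, 0) → C = 1092
  (40, 22) → C = 1048
The feasible region is unbounded (it extends along (0, 1), (1, 0)), but C strictly increases along every unbounded feasible direction, so there is no improving ray and the minimum is attained at a vertex.

The optimum lies where 3x + y = 142 and 2x + 4y = 168.
Solving simultaneously gives x = 40, y = 22.

x = 40, y = 22, minimum C = 1048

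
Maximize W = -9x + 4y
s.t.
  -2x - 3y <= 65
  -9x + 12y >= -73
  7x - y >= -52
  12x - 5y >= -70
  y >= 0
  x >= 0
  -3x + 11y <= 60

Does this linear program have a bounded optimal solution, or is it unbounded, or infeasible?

bounded optimum

Extreme points and W = -9x + 4y:
  (73/9, 0) → W = -73
  (1523/63, 253/21) → W = -3557/21
  (0, 0) → W = 0
  (0, 60/11) → W = 240/11
The feasible region has finitely many vertices and no improving ray; the maximum is 240/11 at (0, 60/11).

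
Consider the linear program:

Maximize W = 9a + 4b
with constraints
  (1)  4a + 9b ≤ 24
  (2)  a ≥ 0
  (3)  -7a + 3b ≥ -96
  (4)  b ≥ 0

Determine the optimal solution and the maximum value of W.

a = 6, b = 0, maximum W = 54

Extreme points and W = 9a + 4b:
  (0, 8/3) → W = 32/3
  (6, 0) → W = 54
  (0, 0) → W = 0

The optimum lies where 4a + 9b = 24 and b = 0.
Solving simultaneously gives a = 6, b = 0.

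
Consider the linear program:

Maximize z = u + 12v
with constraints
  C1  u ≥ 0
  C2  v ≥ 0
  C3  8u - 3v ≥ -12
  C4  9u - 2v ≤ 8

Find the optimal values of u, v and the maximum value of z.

Extreme points and z = u + 12v:
  (0, 0) → z = 0
  (0, 4) → z = 48
  (8/9, 0) → z = 8/9
  (48/11, 172/11) → z = 192

At the optimal vertex, 8u - 3v = -12 and 9u - 2v = 8.
Solving simultaneously gives u = 48/11, v = 172/11.

u = 48/11, v = 172/11, maximum z = 192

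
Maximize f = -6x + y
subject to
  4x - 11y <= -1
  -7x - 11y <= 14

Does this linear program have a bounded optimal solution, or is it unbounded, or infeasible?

From the feasible point (-15/11, -49/121), moving in the direction (-11, 7) keeps every constraint satisfied while f increases without bound.

unbounded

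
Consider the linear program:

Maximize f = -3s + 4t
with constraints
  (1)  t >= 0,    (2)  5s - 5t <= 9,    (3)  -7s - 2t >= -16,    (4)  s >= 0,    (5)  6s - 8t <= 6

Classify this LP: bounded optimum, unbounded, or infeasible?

bounded optimum

Extreme points and f = -3s + 4t:
  (0, 0) → f = 0
  (1, 0) → f = -3
  (0, 8) → f = 32
  (35/17, 27/34) → f = -3
The feasible region has finitely many vertices and no improving ray; the maximum is 32 at (0, 8).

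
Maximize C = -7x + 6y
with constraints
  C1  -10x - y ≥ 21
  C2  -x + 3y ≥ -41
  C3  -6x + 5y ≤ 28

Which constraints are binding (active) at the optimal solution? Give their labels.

Corner points and C = -7x + 6y:
  (-22/31, -431/31) → C = -2432/31
  (-19/8, 11/4) → C = 265/8
  (-289/13, -274/13) → C = 379/13

The maximum is at (-19/8, 11/4). Substituting into each constraint, equality holds for C1 and C3; the remaining constraints have slack.

C1 and C3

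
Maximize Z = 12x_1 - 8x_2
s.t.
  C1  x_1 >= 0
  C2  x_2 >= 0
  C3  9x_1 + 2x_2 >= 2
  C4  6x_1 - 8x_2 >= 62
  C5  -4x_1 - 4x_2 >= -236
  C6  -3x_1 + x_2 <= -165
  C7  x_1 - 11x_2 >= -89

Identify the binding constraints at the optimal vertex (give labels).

C2 and C5

Vertices and Z = 12x_1 - 8x_2:
  (59, 0) → Z = 708
  (55, 0) → Z = 660
  (56, 3) → Z = 648

The maximum is at (59, 0). Substituting into each constraint, equality holds for C2 and C5; the remaining constraints have slack.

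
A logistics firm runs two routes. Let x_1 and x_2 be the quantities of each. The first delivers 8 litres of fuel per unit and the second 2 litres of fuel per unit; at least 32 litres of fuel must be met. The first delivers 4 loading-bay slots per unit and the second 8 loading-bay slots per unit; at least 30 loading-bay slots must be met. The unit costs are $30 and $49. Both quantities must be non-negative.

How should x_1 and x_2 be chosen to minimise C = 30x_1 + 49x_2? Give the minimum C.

Vertices and C = 30x_1 + 49x_2:
  (0, 16) → C = 784
  (15/2, 0) → C = 225
  (7/2, 2) → C = 203
The feasible region is unbounded (it extends along (0, 1), (1, 0)), but C strictly increases along every unbounded feasible direction, so there is no improving ray and the minimum is attained at a vertex.

x_1 = 7/2, x_2 = 2, minimum C = 203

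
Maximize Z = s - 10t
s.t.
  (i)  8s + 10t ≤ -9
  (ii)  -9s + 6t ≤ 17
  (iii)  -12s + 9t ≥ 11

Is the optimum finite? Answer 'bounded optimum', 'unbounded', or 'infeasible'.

bounded optimum

Corner points and Z = s - 10t:
  (-112/69, 55/138) → Z = -129/23
  (-191/192, -5/48) → Z = 3/64
  (-29/3, -35/3) → Z = 107
The feasible region has finitely many vertices and no improving ray; the maximum is 107 at (-29/3, -35/3).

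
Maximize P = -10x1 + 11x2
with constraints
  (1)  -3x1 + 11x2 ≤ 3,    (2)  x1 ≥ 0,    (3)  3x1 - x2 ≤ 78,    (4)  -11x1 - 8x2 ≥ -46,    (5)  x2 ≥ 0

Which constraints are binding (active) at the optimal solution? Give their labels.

(1) and (2)

Extreme points and P = -10x1 + 11x2:
  (0, 3/11) → P = 3
  (482/145, 171/145) → P = -2939/145
  (0, 0) → P = 0
  (46/11, 0) → P = -460/11

The maximum is at (0, 3/11). Substituting into each constraint, equality holds for (1) and (2); the remaining constraints have slack.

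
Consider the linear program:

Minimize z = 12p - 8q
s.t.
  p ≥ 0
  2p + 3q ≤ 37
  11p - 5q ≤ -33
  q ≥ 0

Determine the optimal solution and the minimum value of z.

Extreme points and z = 12p - 8q:
  (0, 37/3) → z = -296/3
  (0, 33/5) → z = -264/5
  (2, 11) → z = -64

The optimum lies where p = 0 and 2p + 3q = 37.
Solving simultaneously gives p = 0, q = 37/3.

p = 0, q = 37/3, minimum z = -296/3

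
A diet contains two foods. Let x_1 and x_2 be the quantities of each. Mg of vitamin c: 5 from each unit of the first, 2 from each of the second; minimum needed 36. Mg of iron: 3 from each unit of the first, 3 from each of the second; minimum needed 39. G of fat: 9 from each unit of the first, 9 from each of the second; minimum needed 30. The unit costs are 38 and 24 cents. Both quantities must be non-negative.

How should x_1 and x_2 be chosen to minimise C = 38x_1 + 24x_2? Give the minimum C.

x_1 = 10/3, x_2 = 29/3, minimum C = 1076/3

The feasible region is unbounded (it extends along (0, 1), (1, 0)), but C strictly increases along every unbounded feasible direction, so there is no improving ray and the minimum is attained at a vertex.

The optimum lies where 5x_1 + 2x_2 = 36 and 3x_1 + 3x_2 = 39.
Solving simultaneously gives x_1 = 10/3, x_2 = 29/3.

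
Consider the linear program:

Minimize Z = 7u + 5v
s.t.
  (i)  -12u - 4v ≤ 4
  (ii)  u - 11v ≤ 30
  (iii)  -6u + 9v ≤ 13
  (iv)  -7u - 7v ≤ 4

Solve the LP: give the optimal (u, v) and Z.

Feasible corners and Z = 7u + 5v:
  (-2/3, 1) → Z = 1/3
  (-3/14, -5/14) → Z = -23/7
  (83/42, -107/42) → Z = 23/21
The feasible region is unbounded (it extends along (11, 1), (3, 2)), but Z strictly increases along every unbounded feasible direction, so there is no improving ray and the minimum is attained at a vertex.

u = -3/14, v = -5/14, minimum Z = -23/7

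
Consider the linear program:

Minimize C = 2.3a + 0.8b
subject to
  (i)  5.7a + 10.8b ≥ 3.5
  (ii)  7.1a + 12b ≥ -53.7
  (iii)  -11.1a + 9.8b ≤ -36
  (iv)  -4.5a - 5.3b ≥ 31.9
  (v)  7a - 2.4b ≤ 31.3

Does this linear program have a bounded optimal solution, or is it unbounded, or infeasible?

The boundaries 5.7a + 10.8b = 3.5 and 7.1a + 12b = -53.7 meet at (-5183/69, 16547/414), but that point violates -11.1a + 9.8b ≤ -36. Every candidate vertex is excluded by some other constraint, so the feasible region is empty.

infeasible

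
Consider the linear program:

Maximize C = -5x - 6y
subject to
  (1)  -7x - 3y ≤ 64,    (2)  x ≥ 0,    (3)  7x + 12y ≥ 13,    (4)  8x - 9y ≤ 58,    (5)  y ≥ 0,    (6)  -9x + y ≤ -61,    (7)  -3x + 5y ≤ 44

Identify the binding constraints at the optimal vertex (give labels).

Corner points and C = -5x - 6y:
  (29/4, 0) → C = -145/4
  (686/13, 526/13) → C = -6586/13
  (61/9, 0) → C = -305/9
  (349/42, 193/14) → C = -5219/42

The maximum is at (61/9, 0). Substituting into each constraint, equality holds for (5) and (6); the remaining constraints have slack.

(5) and (6)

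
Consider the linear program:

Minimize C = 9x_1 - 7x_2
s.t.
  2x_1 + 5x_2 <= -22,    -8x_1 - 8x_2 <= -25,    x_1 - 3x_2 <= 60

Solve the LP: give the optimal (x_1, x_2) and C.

x_1 = 301/24, x_2 = -113/12, minimum C = 4291/24

At the optimal vertex, 2x_1 + 5x_2 = -22 and -8x_1 - 8x_2 = -25.
Solving simultaneously gives x_1 = 301/24, x_2 = -113/12.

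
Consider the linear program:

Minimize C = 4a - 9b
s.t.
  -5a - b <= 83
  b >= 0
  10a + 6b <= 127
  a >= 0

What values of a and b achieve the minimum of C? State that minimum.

a = 0, b = 127/6, minimum C = -381/2

Corner points and C = 4a - 9b:
  (127/10, 0) → C = 254/5
  (0, 0) → C = 0
  (0, 127/6) → C = -381/2

The binding constraints are 10a + 6b = 127 and a = 0.
Solving simultaneously gives a = 0, b = 127/6.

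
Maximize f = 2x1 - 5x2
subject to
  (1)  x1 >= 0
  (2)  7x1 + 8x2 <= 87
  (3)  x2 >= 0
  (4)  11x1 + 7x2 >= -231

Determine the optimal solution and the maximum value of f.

Corner points and f = 2x1 - 5x2:
  (0, 87/8) → f = -435/8
  (0, 0) → f = 0
  (87/7, 0) → f = 174/7

At the optimal vertex, 7x1 + 8x2 = 87 and x2 = 0.
Solving simultaneously gives x1 = 87/7, x2 = 0.

x1 = 87/7, x2 = 0, maximum f = 174/7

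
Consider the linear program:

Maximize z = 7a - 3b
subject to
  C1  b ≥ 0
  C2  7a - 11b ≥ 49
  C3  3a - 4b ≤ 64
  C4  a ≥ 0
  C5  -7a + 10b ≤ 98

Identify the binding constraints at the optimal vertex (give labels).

C2 and C3

Extreme points and z = 7a - 3b:
  (7, 0) → z = 49
  (64/3, 0) → z = 448/3
  (508/5, 301/5) → z = 2653/5

The maximum is at (508/5, 301/5). Substituting into each constraint, equality holds for C2 and C3; the remaining constraints have slack.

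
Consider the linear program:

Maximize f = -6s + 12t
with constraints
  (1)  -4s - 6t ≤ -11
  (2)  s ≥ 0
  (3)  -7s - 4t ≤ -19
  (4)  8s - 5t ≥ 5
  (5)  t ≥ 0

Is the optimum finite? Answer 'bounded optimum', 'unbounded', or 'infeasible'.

From the feasible point (35/13, 1/26), moving in the direction (5, 8) keeps every constraint satisfied while f increases without bound.

unbounded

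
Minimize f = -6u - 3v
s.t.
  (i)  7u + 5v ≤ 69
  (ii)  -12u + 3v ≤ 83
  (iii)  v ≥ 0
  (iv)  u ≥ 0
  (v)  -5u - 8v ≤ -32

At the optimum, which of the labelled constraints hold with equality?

Feasible corners and f = -6u - 3v:
  (69/7, 0) → f = -414/7
  (0, 69/5) → f = -207/5
  (32/5, 0) → f = -192/5
  (0, 4) → f = -12

The minimum is at (69/7, 0). Substituting into each constraint, equality holds for (i) and (iii); the remaining constraints have slack.

(i) and (iii)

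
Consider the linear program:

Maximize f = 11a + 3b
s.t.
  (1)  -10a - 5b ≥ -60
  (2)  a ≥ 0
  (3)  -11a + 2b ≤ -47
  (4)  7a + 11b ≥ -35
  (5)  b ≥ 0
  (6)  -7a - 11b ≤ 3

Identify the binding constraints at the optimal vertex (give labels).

(1) and (5)

Extreme points and f = 11a + 3b:
  (71/15, 38/15) → f = 179/3
  (6, 0) → f = 66
  (47/11, 0) → f = 47

The maximum is at (6, 0). Substituting into each constraint, equality holds for (1) and (5); the remaining constraints have slack.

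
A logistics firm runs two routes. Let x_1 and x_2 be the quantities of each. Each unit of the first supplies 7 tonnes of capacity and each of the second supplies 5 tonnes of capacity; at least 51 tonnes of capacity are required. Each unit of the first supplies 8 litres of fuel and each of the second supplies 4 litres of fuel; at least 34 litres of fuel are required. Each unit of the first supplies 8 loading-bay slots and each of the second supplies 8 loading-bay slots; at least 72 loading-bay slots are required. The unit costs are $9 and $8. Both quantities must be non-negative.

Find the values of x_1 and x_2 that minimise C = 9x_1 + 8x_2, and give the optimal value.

Corner points and C = 9x_1 + 8x_2:
  (0, 51/5) → C = 408/5
  (9, 0) → C = 81
  (3, 6) → C = 75
The feasible region is unbounded (it extends along (0, 1), (1, 0)), but C strictly increases along every unbounded feasible direction, so there is no improving ray and the minimum is attained at a vertex.

The optimum lies where 7x_1 + 5x_2 = 51 and 8x_1 + 8x_2 = 72.
Solving simultaneously gives x_1 = 3, x_2 = 6.

x_1 = 3, x_2 = 6, minimum C = 75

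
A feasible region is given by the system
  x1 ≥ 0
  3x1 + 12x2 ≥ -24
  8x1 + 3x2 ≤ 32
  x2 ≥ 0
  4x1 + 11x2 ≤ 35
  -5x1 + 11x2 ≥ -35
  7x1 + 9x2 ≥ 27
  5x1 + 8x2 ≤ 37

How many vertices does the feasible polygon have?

The feasible vertices (each the meet of two boundaries and inside every other half-plane) are:
  (0, 35/11)
  (0, 3)
  (4, 0)
  (13/4, 2)
  (27/7, 0)

5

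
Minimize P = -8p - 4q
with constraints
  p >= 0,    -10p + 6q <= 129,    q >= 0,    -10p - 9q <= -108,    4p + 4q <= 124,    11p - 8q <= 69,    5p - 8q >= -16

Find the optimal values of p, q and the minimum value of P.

p = 85/6, q = 521/48, minimum P = -627/4

Corner points and P = -8p - 4q:
  (1485/179, 498/179) → P = -13872/179
  (144/25, 28/5) → P = -1712/25
  (85/6, 521/48) → P = -627/4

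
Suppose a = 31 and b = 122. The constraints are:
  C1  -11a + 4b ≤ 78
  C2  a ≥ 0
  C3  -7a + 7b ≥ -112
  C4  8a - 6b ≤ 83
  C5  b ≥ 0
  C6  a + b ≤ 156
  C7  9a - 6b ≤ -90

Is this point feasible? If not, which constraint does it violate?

not feasible — violates C1

Constraint C1: -11a + 4b = 147, which is not ≤ 78. All other constraints are satisfied.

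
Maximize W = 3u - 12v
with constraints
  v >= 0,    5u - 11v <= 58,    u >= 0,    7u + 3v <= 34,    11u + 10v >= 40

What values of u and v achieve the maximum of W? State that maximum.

u = 34/7, v = 0, maximum W = 102/7

Extreme points and W = 3u - 12v:
  (34/7, 0) → W = 102/7
  (40/11, 0) → W = 120/11
  (0, 34/3) → W = -136
  (0, 4) → W = -48

The optimum lies where v = 0 and 7u + 3v = 34.
Solving simultaneously gives u = 34/7, v = 0.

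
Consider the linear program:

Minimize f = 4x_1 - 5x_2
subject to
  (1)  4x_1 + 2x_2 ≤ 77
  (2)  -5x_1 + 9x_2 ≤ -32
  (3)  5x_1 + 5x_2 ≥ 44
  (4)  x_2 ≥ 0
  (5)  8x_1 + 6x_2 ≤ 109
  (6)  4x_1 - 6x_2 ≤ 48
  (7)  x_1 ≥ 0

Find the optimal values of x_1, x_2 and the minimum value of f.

x_1 = 278/35, x_2 = 6/7, minimum f = 962/35

Corner points and f = 4x_1 - 5x_2:
  (278/35, 6/7) → f = 962/35
  (23/2, 17/6) → f = 191/6
  (44/5, 0) → f = 176/5
  (12, 0) → f = 48
  (157/12, 13/18) → f = 877/18

At the optimal vertex, -5x_1 + 9x_2 = -32 and 5x_1 + 5x_2 = 44.
Solving simultaneously gives x_1 = 278/35, x_2 = 6/7.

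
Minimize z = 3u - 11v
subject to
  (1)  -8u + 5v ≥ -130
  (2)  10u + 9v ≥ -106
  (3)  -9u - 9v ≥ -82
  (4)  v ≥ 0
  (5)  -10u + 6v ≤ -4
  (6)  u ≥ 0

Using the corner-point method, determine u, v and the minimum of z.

Vertices and z = 3u - 11v:
  (82/9, 0) → z = 82/3
  (11/3, 49/9) → z = -440/9
  (2/5, 0) → z = 6/5

u = 11/3, v = 49/9, minimum z = -440/9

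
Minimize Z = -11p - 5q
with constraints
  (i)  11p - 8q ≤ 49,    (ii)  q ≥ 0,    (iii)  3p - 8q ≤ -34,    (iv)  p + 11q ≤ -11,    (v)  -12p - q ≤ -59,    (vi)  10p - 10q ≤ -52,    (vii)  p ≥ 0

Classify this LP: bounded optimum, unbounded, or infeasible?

The boundaries 11p - 8q = 49 and 10p - 10q = -52 meet at (151/5, 177/5), but that point violates p + 11q ≤ -11. Every candidate vertex is excluded by some other constraint, so the feasible region is empty.

infeasible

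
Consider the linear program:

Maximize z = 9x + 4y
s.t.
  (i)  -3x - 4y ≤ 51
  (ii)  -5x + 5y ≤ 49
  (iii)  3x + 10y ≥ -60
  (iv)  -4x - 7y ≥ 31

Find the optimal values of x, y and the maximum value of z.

Extreme points and z = 9x + 4y:
  (-158/13, -153/65) → z = -594/5
  (-498/55, 41/55) → z = -4318/55
  (110/19, -147/19) → z = 402/19

At the optimal vertex, 3x + 10y = -60 and -4x - 7y = 31.
Solving simultaneously gives x = 110/19, y = -147/19.

x = 110/19, y = -147/19, maximum z = 402/19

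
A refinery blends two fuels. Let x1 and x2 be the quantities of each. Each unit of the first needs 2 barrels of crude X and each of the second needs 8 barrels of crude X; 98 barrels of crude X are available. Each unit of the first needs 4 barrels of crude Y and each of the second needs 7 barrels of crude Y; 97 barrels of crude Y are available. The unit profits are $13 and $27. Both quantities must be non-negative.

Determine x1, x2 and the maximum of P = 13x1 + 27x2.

x1 = 5, x2 = 11, maximum P = 362

Feasible corners and P = 13x1 + 27x2:
  (0, 0) → P = 0
  (0, 49/4) → P = 1323/4
  (97/4, 0) → P = 1261/4
  (5, 11) → P = 362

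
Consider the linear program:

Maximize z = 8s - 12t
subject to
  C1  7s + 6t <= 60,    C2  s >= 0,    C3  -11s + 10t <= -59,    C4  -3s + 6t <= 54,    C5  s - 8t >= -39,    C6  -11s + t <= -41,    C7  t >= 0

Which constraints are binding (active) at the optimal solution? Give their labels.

C1 and C7

Extreme points and z = 8s - 12t:
  (477/68, 247/136) → z = 1167/34
  (60/7, 0) → z = 480/7
  (59/11, 0) → z = 472/11

The maximum is at (60/7, 0). Substituting into each constraint, equality holds for C1 and C7; the remaining constraints have slack.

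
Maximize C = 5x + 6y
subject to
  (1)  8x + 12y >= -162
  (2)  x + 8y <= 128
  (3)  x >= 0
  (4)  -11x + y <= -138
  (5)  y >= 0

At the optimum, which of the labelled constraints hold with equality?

(2) and (5)

Extreme points and C = 5x + 6y:
  (1232/89, 1270/89) → C = 13780/89
  (128, 0) → C = 640
  (138/11, 0) → C = 690/11

The maximum is at (128, 0). Substituting into each constraint, equality holds for (2) and (5); the remaining constraints have slack.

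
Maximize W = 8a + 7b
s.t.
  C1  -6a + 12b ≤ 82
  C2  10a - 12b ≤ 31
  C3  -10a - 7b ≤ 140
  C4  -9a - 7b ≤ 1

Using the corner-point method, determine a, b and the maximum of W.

At the optimal vertex, -6a + 12b = 82 and 10a - 12b = 31.
Solving simultaneously gives a = 113/4, b = 503/24.

a = 113/4, b = 503/24, maximum W = 8945/24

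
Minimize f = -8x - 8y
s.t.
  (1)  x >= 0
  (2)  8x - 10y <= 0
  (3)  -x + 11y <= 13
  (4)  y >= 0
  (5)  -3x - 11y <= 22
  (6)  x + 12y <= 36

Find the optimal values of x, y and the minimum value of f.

x = 5/3, y = 4/3, minimum f = -24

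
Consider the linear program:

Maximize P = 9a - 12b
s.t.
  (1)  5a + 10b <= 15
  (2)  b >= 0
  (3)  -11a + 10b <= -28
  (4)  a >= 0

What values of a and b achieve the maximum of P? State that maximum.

At the optimal vertex, 5a + 10b = 15 and b = 0.
Solving simultaneously gives a = 3, b = 0.

a = 3, b = 0, maximum P = 27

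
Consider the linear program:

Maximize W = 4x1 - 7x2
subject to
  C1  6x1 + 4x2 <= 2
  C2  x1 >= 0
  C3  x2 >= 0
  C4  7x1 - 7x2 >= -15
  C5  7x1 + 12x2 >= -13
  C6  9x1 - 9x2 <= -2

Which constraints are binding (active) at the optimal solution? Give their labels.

C2 and C6

Feasible corners and W = 4x1 - 7x2:
  (0, 1/2) → W = -7/2
  (1/9, 1/3) → W = -17/9
  (0, 2/9) → W = -14/9

The maximum is at (0, 2/9). Substituting into each constraint, equality holds for C2 and C6; the remaining constraints have slack.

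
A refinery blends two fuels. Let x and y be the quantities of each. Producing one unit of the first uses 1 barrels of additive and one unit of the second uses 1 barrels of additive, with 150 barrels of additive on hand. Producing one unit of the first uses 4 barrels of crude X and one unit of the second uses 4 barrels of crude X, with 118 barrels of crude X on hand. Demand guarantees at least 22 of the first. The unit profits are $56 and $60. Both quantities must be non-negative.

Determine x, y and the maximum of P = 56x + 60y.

x = 22, y = 15/2, maximum P = 1682

Vertices and P = 56x + 60y:
  (59/2, 0) → P = 1652
  (22, 0) → P = 1232
  (22, 15/2) → P = 1682

The optimum lies where 4x + 4y = 118 and x = 22.
Solving simultaneously gives x = 22, y = 15/2.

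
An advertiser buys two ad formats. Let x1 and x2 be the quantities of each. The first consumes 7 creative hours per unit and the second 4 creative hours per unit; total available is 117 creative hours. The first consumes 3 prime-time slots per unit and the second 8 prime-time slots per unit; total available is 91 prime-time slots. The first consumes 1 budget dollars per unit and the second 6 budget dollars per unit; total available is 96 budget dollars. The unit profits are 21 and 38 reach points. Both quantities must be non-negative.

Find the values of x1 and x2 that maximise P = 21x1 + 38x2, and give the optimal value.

Vertices and P = 21x1 + 38x2:
  (0, 0) → P = 0
  (0, 91/8) → P = 1729/4
  (117/7, 0) → P = 351
  (13, 13/2) → P = 520

The optimum lies where 7x1 + 4x2 = 117 and 3x1 + 8x2 = 91.
Solving simultaneously gives x1 = 13, x2 = 13/2.

x1 = 13, x2 = 13/2, maximum P = 520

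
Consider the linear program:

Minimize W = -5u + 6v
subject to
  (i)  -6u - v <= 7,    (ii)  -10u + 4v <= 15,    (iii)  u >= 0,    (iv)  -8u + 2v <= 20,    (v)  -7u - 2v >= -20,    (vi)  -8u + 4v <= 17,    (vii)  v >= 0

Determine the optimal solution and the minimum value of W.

u = 20/7, v = 0, minimum W = -100/7

Extreme points and W = -5u + 6v:
  (0, 15/4) → W = 45/2
  (1, 25/4) → W = 65/2
  (0, 0) → W = 0
  (23/22, 279/44) → W = 361/11
  (20/7, 0) → W = -100/7

The binding constraints are -7u - 2v = -20 and v = 0.
Solving simultaneously gives u = 20/7, v = 0.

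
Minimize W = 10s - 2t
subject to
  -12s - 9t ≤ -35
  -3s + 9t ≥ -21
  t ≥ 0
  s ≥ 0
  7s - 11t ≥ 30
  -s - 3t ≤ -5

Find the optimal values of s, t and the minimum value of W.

s = 145/32, t = 5/32, minimum W = 45

The feasible region is unbounded (it extends along (11, 7), (3, 1)), but W strictly increases along every unbounded feasible direction, so there is no improving ray and the minimum is attained at a vertex.

At the optimal vertex, 7s - 11t = 30 and -s - 3t = -5.
Solving simultaneously gives s = 145/32, t = 5/32.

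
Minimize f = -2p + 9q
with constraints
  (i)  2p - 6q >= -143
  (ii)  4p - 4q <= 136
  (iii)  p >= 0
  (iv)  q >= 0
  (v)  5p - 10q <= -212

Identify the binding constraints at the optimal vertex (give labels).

(iii) and (v)

Vertices and f = -2p + 9q:
  (0, 143/6) → f = 429/2
  (79/5, 291/10) → f = 2303/10
  (0, 106/5) → f = 954/5

The minimum is at (0, 106/5). Substituting into each constraint, equality holds for (iii) and (v); the remaining constraints have slack.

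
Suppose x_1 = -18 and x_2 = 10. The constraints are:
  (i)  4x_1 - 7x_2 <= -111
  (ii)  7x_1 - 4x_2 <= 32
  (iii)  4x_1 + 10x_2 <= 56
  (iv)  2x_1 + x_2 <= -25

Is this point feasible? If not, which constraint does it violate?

feasible

(i): -142 ≤ -111 ✓
(ii): -166 ≤ 32 ✓
(iii): 28 ≤ 56 ✓
(iv): -26 ≤ -25 ✓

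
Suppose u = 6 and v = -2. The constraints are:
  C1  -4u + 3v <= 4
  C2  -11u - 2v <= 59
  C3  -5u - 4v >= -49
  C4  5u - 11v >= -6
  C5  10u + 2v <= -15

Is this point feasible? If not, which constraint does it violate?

not feasible — violates C5

Constraint C5: 10u + 2v = 56, which is not ≤ -15. All other constraints are satisfied.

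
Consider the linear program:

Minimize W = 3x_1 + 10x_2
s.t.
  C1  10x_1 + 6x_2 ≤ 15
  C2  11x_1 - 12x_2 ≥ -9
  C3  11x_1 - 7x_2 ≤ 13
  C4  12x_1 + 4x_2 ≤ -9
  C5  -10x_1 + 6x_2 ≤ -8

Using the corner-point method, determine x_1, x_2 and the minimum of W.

Extreme points and W = 3x_1 + 10x_2:
  (-11/128, -255/128) → W = -2583/128
  (-11/2, -21/2) → W = -243/2
  (-11/56, -93/56) → W = -963/56

The optimum lies where 11x_1 - 7x_2 = 13 and -10x_1 + 6x_2 = -8.
Solving simultaneously gives x_1 = -11/2, x_2 = -21/2.

x_1 = -11/2, x_2 = -21/2, minimum W = -243/2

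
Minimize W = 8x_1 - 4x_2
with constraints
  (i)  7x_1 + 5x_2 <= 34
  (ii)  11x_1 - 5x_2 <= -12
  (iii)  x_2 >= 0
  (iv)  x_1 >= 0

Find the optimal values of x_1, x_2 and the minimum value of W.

x_1 = 0, x_2 = 34/5, minimum W = -136/5

Vertices and W = 8x_1 - 4x_2:
  (11/9, 229/45) → W = -476/45
  (0, 34/5) → W = -136/5
  (0, 12/5) → W = -48/5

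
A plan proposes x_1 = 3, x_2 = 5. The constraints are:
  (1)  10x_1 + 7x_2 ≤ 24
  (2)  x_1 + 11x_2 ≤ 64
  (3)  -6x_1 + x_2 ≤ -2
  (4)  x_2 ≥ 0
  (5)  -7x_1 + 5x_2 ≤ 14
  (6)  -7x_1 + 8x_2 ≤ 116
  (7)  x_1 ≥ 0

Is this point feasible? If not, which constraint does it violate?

Constraint (1): 10x_1 + 7x_2 = 65, which is not ≤ 24. All other constraints are satisfied.

not feasible — violates (1)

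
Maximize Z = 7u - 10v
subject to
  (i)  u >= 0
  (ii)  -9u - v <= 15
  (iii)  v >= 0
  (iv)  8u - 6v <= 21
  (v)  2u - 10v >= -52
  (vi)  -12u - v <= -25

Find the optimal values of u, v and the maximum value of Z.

Feasible corners and Z = 7u - 10v:
  (21/8, 0) → Z = 147/8
  (25/12, 0) → Z = 175/12
  (261/34, 229/34) → Z = -463/34
  (99/61, 337/61) → Z = -2677/61

The optimum lies where v = 0 and 8u - 6v = 21.
Solving simultaneously gives u = 21/8, v = 0.

u = 21/8, v = 0, maximum Z = 147/8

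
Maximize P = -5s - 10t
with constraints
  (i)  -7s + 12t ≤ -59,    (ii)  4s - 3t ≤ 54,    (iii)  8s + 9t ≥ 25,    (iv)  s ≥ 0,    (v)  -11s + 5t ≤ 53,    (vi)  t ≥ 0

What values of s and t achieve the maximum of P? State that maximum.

s = 59/7, t = 0, maximum P = -295/7

Feasible corners and P = -5s - 10t:
  (157/9, 142/27) → P = -3775/27
  (59/7, 0) → P = -295/7
  (27/2, 0) → P = -135/2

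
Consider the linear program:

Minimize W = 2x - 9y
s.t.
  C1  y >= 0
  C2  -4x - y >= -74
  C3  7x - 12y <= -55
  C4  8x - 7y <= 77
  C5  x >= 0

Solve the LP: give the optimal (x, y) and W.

x = 0, y = 74, minimum W = -666

Vertices and W = 2x - 9y:
  (833/55, 738/55) → W = -4976/55
  (0, 74) → W = -666
  (0, 55/12) → W = -165/4

The optimum lies where -4x - y = -74 and x = 0.
Solving simultaneously gives x = 0, y = 74.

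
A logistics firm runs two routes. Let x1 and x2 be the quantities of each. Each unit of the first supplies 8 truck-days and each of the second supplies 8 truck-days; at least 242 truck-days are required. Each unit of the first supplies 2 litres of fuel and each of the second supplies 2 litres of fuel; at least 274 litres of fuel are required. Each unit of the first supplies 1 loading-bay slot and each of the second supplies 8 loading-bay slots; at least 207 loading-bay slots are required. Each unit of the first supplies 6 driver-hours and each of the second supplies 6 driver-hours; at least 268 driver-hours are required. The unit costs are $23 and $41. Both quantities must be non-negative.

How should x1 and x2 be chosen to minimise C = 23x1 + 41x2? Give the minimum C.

x1 = 127, x2 = 10, minimum C = 3331

The feasible region is unbounded (it extends along (0, 1), (1, 0)), but C strictly increases along every unbounded feasible direction, so there is no improving ray and the minimum is attained at a vertex.

At the optimal vertex, 2x1 + 2x2 = 274 and x1 + 8x2 = 207.
Solving simultaneously gives x1 = 127, x2 = 10.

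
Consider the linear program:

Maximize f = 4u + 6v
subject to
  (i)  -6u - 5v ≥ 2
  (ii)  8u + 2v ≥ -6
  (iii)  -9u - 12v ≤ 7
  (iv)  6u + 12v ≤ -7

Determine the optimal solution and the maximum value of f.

u = 11/42, v = -5/7, maximum f = -68/21

Vertices and f = 4u + 6v:
  (11/27, -8/9) → f = -100/27
  (11/42, -5/7) → f = -68/21
  (0, -7/12) → f = -7/2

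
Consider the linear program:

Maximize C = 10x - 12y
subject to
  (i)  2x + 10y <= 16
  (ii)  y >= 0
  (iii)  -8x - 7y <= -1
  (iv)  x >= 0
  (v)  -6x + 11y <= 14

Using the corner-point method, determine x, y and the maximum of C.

Feasible corners and C = 10x - 12y:
  (8, 0) → C = 80
  (18/41, 62/41) → C = -564/41
  (1/8, 0) → C = 5/4
  (0, 1/7) → C = -12/7
  (0, 14/11) → C = -168/11

x = 8, y = 0, maximum C = 80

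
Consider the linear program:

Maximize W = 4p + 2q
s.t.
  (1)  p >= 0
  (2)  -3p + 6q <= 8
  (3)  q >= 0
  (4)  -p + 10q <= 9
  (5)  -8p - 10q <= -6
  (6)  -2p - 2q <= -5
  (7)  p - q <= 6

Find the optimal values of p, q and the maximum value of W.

Feasible corners and W = 4p + 2q:
  (5/2, 0) → W = 10
  (6, 0) → W = 24
  (16/11, 23/22) → W = 87/11
  (23/3, 5/3) → W = 34

The optimum lies where -p + 10q = 9 and p - q = 6.
Solving simultaneously gives p = 23/3, q = 5/3.

p = 23/3, q = 5/3, maximum W = 34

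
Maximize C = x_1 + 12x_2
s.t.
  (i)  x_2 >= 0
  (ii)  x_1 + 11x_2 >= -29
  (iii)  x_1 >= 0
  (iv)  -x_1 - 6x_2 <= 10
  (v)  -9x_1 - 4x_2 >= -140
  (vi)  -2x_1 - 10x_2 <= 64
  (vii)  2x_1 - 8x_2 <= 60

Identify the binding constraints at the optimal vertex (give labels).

(iii) and (v)

Vertices and C = x_1 + 12x_2:
  (0, 0) → C = 0
  (140/9, 0) → C = 140/9
  (0, 35) → C = 420

The maximum is at (0, 35). Substituting into each constraint, equality holds for (iii) and (v); the remaining constraints have slack.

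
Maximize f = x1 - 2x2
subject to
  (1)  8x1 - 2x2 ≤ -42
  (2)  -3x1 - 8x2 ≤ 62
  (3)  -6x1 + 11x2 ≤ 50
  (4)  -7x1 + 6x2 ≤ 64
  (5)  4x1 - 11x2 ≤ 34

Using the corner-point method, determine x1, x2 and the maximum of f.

x1 = -46/7, x2 = -37/7, maximum f = 4

Feasible corners and f = x1 - 2x2:
  (-46/7, -37/7) → f = 4
  (-181/38, 37/19) → f = -329/38
  (-442/37, -121/37) → f = -200/37
  (-404/41, -34/41) → f = -336/41

The optimum lies where 8x1 - 2x2 = -42 and -3x1 - 8x2 = 62.
Solving simultaneously gives x1 = -46/7, x2 = -37/7.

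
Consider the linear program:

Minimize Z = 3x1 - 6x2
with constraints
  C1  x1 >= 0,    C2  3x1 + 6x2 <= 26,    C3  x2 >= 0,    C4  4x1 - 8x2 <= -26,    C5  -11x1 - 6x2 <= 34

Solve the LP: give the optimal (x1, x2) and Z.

Corner points and Z = 3x1 - 6x2:
  (0, 13/3) → Z = -26
  (0, 13/4) → Z = -39/2
  (13/12, 91/24) → Z = -39/2

At the optimal vertex, x1 = 0 and 3x1 + 6x2 = 26.
Solving simultaneously gives x1 = 0, x2 = 13/3.

x1 = 0, x2 = 13/3, minimum Z = -26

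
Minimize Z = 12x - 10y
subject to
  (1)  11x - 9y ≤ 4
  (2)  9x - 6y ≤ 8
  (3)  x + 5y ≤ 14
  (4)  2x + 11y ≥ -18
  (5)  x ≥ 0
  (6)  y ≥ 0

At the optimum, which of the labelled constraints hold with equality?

Extreme points and Z = 12x - 10y:
  (73/32, 75/32) → Z = 63/16
  (4/11, 0) → Z = 48/11
  (0, 14/5) → Z = -28
  (0, 0) → Z = 0

The minimum is at (0, 14/5). Substituting into each constraint, equality holds for (3) and (5); the remaining constraints have slack.

(3) and (5)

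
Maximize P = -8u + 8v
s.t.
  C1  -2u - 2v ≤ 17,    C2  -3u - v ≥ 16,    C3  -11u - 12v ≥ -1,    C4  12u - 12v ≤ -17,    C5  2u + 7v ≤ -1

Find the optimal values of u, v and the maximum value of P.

Corner points and P = -8u + 8v:
  (-119/24, -85/24) → P = 34/3
  (-117/10, 16/5) → P = 596/5
  (-209/48, -47/16) → P = 34/3
  (-111/19, 29/19) → P = 1120/19

u = -117/10, v = 16/5, maximum P = 596/5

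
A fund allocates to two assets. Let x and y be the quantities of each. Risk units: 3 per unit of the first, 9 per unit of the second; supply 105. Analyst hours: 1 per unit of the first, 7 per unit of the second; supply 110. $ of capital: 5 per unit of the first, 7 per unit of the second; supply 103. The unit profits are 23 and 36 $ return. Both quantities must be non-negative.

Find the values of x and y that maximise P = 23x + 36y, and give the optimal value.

Vertices and P = 23x + 36y:
  (0, 0) → P = 0
  (0, 35/3) → P = 420
  (103/5, 0) → P = 2369/5
  (8, 9) → P = 508

The binding constraints are 3x + 9y = 105 and 5x + 7y = 103.
Solving simultaneously gives x = 8, y = 9.

x = 8, y = 9, maximum P = 508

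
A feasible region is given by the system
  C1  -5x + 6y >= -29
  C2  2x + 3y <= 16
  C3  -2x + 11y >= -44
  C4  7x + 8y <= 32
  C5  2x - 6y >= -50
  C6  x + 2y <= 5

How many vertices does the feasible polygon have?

5

Intersecting each pair of boundary lines and keeping only the points that satisfy every inequality leaves:
  (55/43, -162/43)
  (212/41, -43/82)
  (-407/5, -94/5)
  (4, 1/2)
  (-7, 6)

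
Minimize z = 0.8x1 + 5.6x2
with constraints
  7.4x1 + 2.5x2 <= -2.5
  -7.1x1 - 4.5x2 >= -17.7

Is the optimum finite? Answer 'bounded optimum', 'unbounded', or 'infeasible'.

From the feasible point (-1110/311, 14873/1555), moving in the direction (2.5, -7.4) keeps every constraint satisfied while z decreases without bound.

unbounded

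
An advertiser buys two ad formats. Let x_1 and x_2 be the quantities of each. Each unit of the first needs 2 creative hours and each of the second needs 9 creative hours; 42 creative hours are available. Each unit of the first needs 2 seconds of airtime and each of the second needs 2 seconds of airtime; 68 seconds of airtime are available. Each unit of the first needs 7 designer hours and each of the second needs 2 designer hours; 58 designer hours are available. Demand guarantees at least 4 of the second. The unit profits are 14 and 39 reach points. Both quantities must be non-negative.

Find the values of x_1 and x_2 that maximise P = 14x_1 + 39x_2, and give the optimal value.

Feasible corners and P = 14x_1 + 39x_2:
  (0, 14/3) → P = 182
  (0, 4) → P = 156
  (3, 4) → P = 198

The binding constraints are 2x_1 + 9x_2 = 42 and x_2 = 4.
Solving simultaneously gives x_1 = 3, x_2 = 4.

x_1 = 3, x_2 = 4, maximum P = 198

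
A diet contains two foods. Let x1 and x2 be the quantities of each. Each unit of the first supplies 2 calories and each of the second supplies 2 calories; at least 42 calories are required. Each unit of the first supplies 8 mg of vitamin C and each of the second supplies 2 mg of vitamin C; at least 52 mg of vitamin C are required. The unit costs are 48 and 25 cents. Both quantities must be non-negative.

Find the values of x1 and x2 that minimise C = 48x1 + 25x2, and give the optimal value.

The feasible region is unbounded (it extends along (0, 1), (1, 0)), but C strictly increases along every unbounded feasible direction, so there is no improving ray and the minimum is attained at a vertex.

The optimum lies where 2x1 + 2x2 = 42 and 8x1 + 2x2 = 52.
Solving simultaneously gives x1 = 5/3, x2 = 58/3.

x1 = 5/3, x2 = 58/3, minimum C = 1690/3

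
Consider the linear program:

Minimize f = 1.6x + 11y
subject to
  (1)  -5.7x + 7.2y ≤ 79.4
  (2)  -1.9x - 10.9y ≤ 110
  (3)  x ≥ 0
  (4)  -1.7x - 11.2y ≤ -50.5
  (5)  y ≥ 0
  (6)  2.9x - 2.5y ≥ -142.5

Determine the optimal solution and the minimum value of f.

x = 505/17, y = 0, minimum f = 808/17

Feasible corners and f = 1.6x + 11y:
  (0, 397/36) → f = 4367/36
  (0, 505/112) → f = 5555/112
  (505/17, 0) → f = 808/17
The feasible region is unbounded (it extends along (24, 19), (1, 0)), but f strictly increases along every unbounded feasible direction, so there is no improving ray and the minimum is attained at a vertex.

At the optimal vertex, -1.7x - 11.2y = -50.5 and y = 0.
Solving simultaneously gives x = 505/17, y = 0.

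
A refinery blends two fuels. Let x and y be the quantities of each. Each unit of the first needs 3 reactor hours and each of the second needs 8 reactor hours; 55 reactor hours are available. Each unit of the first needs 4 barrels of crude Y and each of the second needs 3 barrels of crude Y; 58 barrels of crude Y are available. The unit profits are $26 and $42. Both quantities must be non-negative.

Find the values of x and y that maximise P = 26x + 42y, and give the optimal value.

Vertices and P = 26x + 42y:
  (0, 0) → P = 0
  (0, 55/8) → P = 1155/4
  (29/2, 0) → P = 377
  (13, 2) → P = 422

x = 13, y = 2, maximum P = 422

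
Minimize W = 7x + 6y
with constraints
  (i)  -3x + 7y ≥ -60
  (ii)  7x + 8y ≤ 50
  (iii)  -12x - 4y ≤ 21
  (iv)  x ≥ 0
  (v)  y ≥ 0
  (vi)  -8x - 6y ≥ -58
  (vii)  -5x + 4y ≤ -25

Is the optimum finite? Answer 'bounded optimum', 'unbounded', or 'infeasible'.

bounded optimum

Feasible corners and W = 7x + 6y:
  (50/7, 0) → W = 50
  (100/17, 75/68) → W = 1625/34
  (5, 0) → W = 35
The feasible region has finitely many vertices and no improving ray; the minimum is 35 at (5, 0).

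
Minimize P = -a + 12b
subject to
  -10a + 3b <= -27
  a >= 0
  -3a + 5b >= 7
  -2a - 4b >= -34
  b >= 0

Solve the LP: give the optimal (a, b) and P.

Extreme points and P = -a + 12b:
  (156/41, 151/41) → P = 1656/41
  (105/23, 143/23) → P = 1611/23
  (71/11, 58/11) → P = 625/11

a = 156/41, b = 151/41, minimum P = 1656/41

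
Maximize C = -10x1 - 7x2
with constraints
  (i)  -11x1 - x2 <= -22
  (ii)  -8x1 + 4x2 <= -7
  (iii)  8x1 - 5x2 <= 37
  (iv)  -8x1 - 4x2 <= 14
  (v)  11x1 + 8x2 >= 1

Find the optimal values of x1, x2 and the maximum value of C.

The feasible region is unbounded (it extends along (5, 8), (1, 2)), but C strictly decreases along every unbounded feasible direction, so there is no improving ray and the maximum is attained at a vertex.

x1 = 25/11, x2 = -3, maximum C = -19/11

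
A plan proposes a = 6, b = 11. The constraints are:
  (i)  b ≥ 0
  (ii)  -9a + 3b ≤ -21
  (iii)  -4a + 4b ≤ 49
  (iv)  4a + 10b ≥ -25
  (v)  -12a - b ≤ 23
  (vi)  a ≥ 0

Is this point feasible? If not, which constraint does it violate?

(i): 11 ≥ 0 ✓
(ii): -21 ≤ -21 ✓
(iii): 20 ≤ 49 ✓
(iv): 134 ≥ -25 ✓
(v): -83 ≤ 23 ✓
(vi): 6 ≥ 0 ✓

feasible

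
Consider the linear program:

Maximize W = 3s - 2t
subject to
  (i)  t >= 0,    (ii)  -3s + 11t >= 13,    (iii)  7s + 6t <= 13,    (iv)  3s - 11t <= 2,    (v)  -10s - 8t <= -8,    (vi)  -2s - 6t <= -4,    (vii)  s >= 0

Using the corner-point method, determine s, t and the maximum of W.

s = 13/19, t = 26/19, maximum W = -13/19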